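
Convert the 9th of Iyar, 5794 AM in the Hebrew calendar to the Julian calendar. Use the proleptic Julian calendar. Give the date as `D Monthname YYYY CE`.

15 April 2034 CE

The source date corresponds to 28 April 2034 in the Gregorian calendar (JDN 2464081).
That day falls on 15 April 2034 CE in the Julian calendar.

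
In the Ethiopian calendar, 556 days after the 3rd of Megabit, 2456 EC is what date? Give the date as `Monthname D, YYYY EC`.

Meskerem 9, 2458 EC

The starting date is JDN 2621092; 2621092 + 556 = 2621648.
JDN 2621648 corresponds to Meskerem 9, 2458 EC.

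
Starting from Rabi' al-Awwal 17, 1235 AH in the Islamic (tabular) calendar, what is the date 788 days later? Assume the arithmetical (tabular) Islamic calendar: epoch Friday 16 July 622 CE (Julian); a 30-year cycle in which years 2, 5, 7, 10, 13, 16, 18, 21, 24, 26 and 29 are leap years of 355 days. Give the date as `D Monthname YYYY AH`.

The starting date is JDN 2385803; 2385803 + 788 = 2386591.
JDN 2386591 corresponds to 7 Jumada al-Thani 1237 AH.

7 Jumada al-Thani 1237 AH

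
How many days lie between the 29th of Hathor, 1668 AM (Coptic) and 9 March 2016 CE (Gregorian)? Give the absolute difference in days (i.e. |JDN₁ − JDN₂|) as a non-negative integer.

JDN of the first date = 2433990.
JDN of the second date = 2457457.
|2457457 − 2433990| = 23467.

23467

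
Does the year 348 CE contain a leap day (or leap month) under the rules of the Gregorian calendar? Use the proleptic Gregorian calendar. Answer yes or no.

348 is divisible by 4 and not by 100, so it is a leap year.

yes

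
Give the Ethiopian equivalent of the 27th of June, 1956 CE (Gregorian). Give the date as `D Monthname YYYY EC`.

Julian Day Number of the source date = 2435652.
Converting JDN 2435652 to the Ethiopian calendar gives 20 Sene 1948 EC.

20 Sene 1948 EC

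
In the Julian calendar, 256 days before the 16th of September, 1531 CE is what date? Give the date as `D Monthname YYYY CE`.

3 January 1531 CE

Counting 256 days back from JDN 2280514 reaches JDN 2280258, which is 3 January 1531 CE.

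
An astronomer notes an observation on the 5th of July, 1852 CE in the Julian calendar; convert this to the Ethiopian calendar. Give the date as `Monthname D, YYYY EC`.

Both dates share Julian Day Number 2397687; in the Ethiopian calendar that is 11 Hamle 1844 EC.

Hamle 11, 1844 EC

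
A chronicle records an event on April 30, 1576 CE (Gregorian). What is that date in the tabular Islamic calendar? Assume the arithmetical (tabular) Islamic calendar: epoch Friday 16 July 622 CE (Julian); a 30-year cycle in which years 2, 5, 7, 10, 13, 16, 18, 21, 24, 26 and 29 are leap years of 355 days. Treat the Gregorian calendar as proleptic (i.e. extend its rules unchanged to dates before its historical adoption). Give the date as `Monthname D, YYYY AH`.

Julian Day Number of the source date = 2296802.
Converting JDN 2296802 to the tabular Islamic calendar gives 21 Muharram 984 AH.

Muharram 21, 984 AH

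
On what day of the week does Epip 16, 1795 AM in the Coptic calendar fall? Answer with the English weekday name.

In the Gregorian calendar this is 23 July 2079 (JDN 2480603).
JDN 2480603 mod 7 = 6, and JDN 0 was a Monday, so this is a Sunday.

Sunday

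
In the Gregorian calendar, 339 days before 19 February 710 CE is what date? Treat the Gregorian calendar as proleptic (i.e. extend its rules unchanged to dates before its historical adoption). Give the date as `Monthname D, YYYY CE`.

The starting date is JDN 1980431; 1980431 − 339 = 1980092.
JDN 1980092 corresponds to March 17, 709 CE.

March 17, 709 CE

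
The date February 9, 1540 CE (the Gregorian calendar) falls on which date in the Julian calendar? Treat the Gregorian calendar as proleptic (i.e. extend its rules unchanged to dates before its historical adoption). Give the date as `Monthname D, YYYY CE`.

At this point the Julian calendar is 10 days behind the Gregorian.
9 February 1540 Gregorian − 10 days → 30 January 1540 Julian.

January 30, 1540 CE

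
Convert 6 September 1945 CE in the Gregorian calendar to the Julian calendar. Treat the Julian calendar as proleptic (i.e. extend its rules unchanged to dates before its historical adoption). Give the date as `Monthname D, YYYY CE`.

The Julian–Gregorian offset here is 13 days (Julian trailing).
6 September 1945 Gregorian − 13 days → 24 August 1945 Julian.

August 24, 1945 CE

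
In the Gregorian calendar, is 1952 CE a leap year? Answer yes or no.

1952 is divisible by 4 and not by 100, so it is a leap year.

yes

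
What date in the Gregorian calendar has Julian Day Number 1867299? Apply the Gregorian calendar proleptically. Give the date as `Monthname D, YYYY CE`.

May 22, 400 CE

Counting from JDN 2299161 = 15 Oct 1582 gives an offset of -431862 days.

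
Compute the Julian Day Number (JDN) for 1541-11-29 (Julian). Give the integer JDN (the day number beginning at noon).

2284241

Equivalently 9 December 1541 (proleptic Gregorian).
JDN 2400001 is 17 November 1858 CE (Gregorian), MJD 0; the target day is −115760 days from there, so JDN = 2284241.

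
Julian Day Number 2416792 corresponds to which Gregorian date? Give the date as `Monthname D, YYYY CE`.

November 7, 1904 CE

Counting from JDN 2299161 = 15 Oct 1582 gives an offset of 117631 days.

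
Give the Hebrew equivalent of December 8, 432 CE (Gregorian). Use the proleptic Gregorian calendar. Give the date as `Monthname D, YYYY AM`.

Kislev 27, 4193 AM

Julian Day Number of the source date = 1879187.
Converting JDN 1879187 to the Hebrew calendar gives 27 Kislev 4193 AM.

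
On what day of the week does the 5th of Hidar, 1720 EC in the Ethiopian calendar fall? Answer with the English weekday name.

Thursday

This is JDN 2352150 (13 November 1727 Gregorian).
2352150 ≡ 3 (mod 7); counting from Monday = 0 gives Thursday.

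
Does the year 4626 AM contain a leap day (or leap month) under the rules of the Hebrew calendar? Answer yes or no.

no

Hebrew year 4626 is year 9 of its 19-year Metonic cycle; leap years are at positions 3, 6, 8, 11, 14, 17, 19, so it is a common year (12 months).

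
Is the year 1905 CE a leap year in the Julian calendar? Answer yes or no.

no

1905 mod 4 = 1, so it is a common year in the Julian calendar.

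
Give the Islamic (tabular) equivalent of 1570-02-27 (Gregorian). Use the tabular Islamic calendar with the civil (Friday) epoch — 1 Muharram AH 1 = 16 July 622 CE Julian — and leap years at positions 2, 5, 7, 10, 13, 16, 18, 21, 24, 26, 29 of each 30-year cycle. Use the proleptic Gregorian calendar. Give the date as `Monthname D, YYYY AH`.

Both dates share Julian Day Number 2294548; in the tabular Islamic calendar that is 11 Ramadan 977 AH.

Ramadan 11, 977 AH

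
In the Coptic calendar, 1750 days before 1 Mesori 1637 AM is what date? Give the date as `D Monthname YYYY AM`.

12 Paopi 1633 AM

The starting date is JDN 2422909; 2422909 − 1750 = 2421159.
JDN 2421159 corresponds to 12 Paopi 1633 AM.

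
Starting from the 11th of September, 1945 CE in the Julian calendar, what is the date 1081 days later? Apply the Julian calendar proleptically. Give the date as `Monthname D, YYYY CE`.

The starting date is JDN 2431723; 2431723 + 1081 = 2432804.
JDN 2432804 corresponds to August 27, 1948 CE.

August 27, 1948 CE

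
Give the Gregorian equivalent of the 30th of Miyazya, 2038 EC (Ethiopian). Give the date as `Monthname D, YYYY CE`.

Julian Day Number of the source date = 2468474.
Converting JDN 2468474 to the Gregorian calendar gives 8 May 2046 CE.

May 8, 2046 CE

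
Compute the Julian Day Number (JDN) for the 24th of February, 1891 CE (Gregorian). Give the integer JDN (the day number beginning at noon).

2411788

JDN 2400001 is 17 November 1858 CE (Gregorian), MJD 0; the target day is +11787 days from there, so JDN = 2411788.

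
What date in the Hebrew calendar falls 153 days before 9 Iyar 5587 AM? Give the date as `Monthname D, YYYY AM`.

Counting 153 days back from JDN 2388483 reaches JDN 2388330, which is Kislev 4, 5587 AM.

Kislev 4, 5587 AM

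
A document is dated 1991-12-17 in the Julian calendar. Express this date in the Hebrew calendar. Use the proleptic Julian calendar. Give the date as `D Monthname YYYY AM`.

23 Tevet 5752 AM

Both dates share Julian Day Number 2448621; in the Hebrew calendar that is 23 Tevet 5752 AM.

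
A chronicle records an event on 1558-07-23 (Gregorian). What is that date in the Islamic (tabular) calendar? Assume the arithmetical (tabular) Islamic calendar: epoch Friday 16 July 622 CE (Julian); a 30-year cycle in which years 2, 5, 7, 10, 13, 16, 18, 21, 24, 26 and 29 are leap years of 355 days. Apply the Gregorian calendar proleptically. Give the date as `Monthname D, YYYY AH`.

Ramadan 27, 965 AH

Both dates share Julian Day Number 2290311; in the tabular Islamic calendar that is 27 Ramadan 965 AH.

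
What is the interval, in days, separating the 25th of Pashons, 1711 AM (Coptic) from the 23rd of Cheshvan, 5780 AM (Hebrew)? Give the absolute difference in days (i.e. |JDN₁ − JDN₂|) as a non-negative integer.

8938

JDN of the first date = 2449871.
JDN of the second date = 2458809.
|2458809 − 2449871| = 8938.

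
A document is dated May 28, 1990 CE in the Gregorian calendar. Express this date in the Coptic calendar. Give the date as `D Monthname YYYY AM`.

20 Pashons 1706 AM

Julian Day Number of the source date = 2448040.
Converting JDN 2448040 to the Coptic calendar gives 20 Pashons 1706 AM.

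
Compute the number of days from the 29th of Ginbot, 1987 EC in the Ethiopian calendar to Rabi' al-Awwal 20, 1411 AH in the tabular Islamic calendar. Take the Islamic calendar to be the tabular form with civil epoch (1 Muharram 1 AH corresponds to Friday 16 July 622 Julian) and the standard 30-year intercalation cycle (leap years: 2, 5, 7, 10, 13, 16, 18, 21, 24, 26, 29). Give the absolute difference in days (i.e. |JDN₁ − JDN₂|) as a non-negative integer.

First date → JDN 2449875; second date → JDN 2448175.
The interval is |2449875 − 2448175| = 1700 days.

1700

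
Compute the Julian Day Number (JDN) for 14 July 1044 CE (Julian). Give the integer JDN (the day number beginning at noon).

2102574

Equivalently 20 July 1044 (proleptic Gregorian).
JDN 2451545 is 1 January 2000 CE (Gregorian); the target day is −348971 days from there, so JDN = 2102574.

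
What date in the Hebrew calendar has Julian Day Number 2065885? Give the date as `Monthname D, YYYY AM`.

Adar I 4, 4704 AM

JDN 2065885 is 6 February 944 in the proleptic Gregorian calendar.
In the Hebrew calendar that day is Adar I 4, 4704 AM.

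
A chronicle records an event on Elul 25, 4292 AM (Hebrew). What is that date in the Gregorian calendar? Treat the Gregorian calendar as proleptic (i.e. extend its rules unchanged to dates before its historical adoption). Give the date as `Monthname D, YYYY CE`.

September 13, 532 CE

Both dates share Julian Day Number 1915625; in the Gregorian calendar that is 13 September 532 CE.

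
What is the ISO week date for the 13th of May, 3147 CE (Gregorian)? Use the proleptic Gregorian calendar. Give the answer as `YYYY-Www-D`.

The weekday is Tuesday (ISO weekday 2).
That Tuesday belongs to ISO week 20 of ISO year 3147.

3147-W20-2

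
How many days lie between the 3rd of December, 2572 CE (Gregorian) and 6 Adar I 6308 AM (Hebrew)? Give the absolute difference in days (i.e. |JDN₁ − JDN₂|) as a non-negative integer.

9056

First date → JDN 2660801; second date → JDN 2651745.
The interval is |2660801 − 2651745| = 9056 days.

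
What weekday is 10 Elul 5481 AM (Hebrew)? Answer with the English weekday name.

Equivalently 2 September 1721 Gregorian, JDN 2349887.
2349887 ≡ 1 (mod 7); counting from Monday = 0 gives Tuesday.

Tuesday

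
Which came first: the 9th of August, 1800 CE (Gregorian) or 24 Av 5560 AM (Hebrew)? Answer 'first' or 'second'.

first

First date → JDN 2378717; second date → JDN 2378723.
JDN 2378717 < JDN 2378723, so the first date is earlier.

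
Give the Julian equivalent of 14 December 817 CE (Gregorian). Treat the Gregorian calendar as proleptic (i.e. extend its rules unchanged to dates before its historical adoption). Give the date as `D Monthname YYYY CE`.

At this point the Julian calendar is 4 days behind the Gregorian.
14 December 817 Gregorian − 4 days → 10 December 817 Julian.

10 December 817 CE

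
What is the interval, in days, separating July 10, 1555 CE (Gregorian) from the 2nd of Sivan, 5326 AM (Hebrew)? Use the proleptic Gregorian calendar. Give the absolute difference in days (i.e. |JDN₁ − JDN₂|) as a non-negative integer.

3977

JDN of the first date = 2289202.
JDN of the second date = 2293179.
|2293179 − 2289202| = 3977.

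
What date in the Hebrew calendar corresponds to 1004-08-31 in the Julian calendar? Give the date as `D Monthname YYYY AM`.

Julian Day Number of the source date = 2088012.
Converting JDN 2088012 to the Hebrew calendar gives 12 Elul 4764 AM.

12 Elul 4764 AM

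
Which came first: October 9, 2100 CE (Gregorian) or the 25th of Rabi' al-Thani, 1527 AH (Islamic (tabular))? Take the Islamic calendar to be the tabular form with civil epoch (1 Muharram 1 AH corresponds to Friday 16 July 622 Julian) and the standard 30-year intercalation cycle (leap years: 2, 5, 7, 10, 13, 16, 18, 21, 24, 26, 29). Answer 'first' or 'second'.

First date → JDN 2488351; second date → JDN 2489317.
JDN 2488351 < JDN 2489317, so the first date is earlier.

first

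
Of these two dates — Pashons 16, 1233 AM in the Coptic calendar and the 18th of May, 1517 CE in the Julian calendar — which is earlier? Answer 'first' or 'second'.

first

The two dates have Julian Day Numbers 2275273 and 2275280 respectively.
Since 2275273 < 2275280, the first date comes first.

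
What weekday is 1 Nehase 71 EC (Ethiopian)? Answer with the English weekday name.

Equivalently 23 July 79 Gregorian, JDN 1750118.
1750118 ≡ 6 (mod 7); counting from Monday = 0 gives Sunday.

Sunday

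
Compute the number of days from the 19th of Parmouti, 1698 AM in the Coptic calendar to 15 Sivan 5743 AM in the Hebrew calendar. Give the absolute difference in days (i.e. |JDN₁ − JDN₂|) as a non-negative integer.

First date → JDN 2445087; second date → JDN 2445482.
The interval is |2445087 − 2445482| = 395 days.

395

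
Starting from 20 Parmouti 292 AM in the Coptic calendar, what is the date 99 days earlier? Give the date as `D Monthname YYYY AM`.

The starting date is JDN 1931547; 1931547 − 99 = 1931448.
JDN 1931448 corresponds to 11 Tobi 292 AM.

11 Tobi 292 AM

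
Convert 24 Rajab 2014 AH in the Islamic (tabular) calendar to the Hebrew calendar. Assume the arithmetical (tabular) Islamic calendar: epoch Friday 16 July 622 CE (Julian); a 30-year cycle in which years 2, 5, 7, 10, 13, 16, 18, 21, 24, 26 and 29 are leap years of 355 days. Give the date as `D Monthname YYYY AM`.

Julian Day Number of the source date = 2661980.
Converting JDN 2661980 to the Hebrew calendar gives 23 Shevat 6336 AM.

23 Shevat 6336 AM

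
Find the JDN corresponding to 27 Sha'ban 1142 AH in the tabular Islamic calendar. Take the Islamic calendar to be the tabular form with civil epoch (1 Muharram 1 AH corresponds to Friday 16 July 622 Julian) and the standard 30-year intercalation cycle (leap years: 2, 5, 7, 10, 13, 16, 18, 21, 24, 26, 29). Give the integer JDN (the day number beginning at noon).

In the Gregorian calendar the same day is 17 March 1730.
JDN 2299161 is 15 October 1582 CE (Gregorian); the target day is +53844 days from there, so JDN = 2353005.

2353005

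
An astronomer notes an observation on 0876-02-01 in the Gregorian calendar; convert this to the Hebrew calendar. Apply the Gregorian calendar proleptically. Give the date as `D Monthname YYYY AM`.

29 Shevat 4636 AM

Julian Day Number of the source date = 2041044.
Converting JDN 2041044 to the Hebrew calendar gives 29 Shevat 4636 AM.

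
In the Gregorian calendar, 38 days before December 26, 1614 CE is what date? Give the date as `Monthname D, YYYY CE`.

November 18, 1614 CE

Counting 38 days back from JDN 2310921 reaches JDN 2310883, which is November 18, 1614 CE.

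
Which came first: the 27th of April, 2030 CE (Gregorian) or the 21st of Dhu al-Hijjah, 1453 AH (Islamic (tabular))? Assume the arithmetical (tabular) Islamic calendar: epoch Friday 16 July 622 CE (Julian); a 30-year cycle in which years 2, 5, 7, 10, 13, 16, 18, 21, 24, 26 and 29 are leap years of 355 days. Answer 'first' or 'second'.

first

The two dates have Julian Day Numbers 2462619 and 2463325 respectively.
Since 2462619 < 2463325, the first date comes first.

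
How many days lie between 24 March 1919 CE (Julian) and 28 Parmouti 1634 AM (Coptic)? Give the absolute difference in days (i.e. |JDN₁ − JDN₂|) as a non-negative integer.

JDN of the first date = 2422055.
JDN of the second date = 2421720.
|2421720 − 2422055| = 335.

335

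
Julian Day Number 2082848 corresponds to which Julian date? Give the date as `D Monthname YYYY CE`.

The proleptic Gregorian equivalent of JDN 2082848 is 17 July 990.
In the Julian calendar that day is 12 July 990 CE.

12 July 990 CE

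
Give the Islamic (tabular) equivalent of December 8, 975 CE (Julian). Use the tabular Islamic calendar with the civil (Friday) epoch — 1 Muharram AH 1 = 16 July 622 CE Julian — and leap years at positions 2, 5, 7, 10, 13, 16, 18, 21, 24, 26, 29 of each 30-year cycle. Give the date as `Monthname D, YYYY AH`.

Rabi' al-Thani 1, 365 AH

The source date corresponds to 13 December 975 in the proleptic Gregorian calendar (JDN 2077518).
That day falls on 1 Rabi' al-Thani 365 AH in the tabular Islamic calendar.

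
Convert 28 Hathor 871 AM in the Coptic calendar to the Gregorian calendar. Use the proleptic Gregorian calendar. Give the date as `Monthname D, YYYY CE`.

December 1, 1154 CE

Both dates share Julian Day Number 2142884; in the Gregorian calendar that is 1 December 1154 CE.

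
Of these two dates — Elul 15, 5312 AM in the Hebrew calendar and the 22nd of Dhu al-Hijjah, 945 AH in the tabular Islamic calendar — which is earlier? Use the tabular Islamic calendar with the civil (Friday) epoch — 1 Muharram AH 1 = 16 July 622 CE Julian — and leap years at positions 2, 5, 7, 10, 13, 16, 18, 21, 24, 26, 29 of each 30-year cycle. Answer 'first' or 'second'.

second

Converting both to JDN: 2288173 vs 2283308; the smaller is the second.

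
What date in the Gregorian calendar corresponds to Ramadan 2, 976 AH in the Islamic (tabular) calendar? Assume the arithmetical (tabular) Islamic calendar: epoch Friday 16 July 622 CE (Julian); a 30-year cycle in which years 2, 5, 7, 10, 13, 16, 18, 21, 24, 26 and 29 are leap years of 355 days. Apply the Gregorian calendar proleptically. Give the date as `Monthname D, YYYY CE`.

Julian Day Number of the source date = 2294184.
Converting JDN 2294184 to the Gregorian calendar gives 28 February 1569 CE.

February 28, 1569 CE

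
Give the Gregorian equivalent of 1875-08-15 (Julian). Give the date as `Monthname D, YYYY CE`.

At this point the Julian calendar is 12 days behind the Gregorian.
15 August 1875 Julian + 12 days → 27 August 1875 Gregorian.

August 27, 1875 CE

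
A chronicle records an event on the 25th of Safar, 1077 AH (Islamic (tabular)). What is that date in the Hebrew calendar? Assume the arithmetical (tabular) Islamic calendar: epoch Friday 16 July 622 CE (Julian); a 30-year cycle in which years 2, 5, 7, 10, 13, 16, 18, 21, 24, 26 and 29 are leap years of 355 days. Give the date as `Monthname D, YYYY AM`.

Av 26, 5426 AM

Both dates share Julian Day Number 2329793; in the Hebrew calendar that is 26 Av 5426 AM.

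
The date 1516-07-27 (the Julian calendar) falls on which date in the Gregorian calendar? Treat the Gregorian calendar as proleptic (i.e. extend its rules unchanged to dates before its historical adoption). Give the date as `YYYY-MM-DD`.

For dates in this range the Gregorian date is 10 days ahead of the Julian.
27 July 1516 Julian + 10 days → 6 August 1516 Gregorian.

1516-08-06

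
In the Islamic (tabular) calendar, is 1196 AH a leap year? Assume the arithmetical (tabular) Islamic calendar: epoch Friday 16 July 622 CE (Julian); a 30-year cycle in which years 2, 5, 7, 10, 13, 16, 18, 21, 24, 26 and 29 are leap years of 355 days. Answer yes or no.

Year 1196 AH is year 26 of its 30-year cycle; leap positions are 2, 5, 7, 10, 13, 16, 18, 21, 24, 26, 29, so it is a leap year (355 days).

yes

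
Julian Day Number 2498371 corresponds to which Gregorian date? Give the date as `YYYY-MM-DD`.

2128-03-16

JDN 2451545 is 1 Jan 2000; 2498371 is +46826 days from there.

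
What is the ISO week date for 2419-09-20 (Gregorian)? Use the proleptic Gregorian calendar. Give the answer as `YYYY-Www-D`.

The weekday is Friday (ISO weekday 5).
That Friday belongs to ISO week 38 of ISO year 2419.

2419-W38-5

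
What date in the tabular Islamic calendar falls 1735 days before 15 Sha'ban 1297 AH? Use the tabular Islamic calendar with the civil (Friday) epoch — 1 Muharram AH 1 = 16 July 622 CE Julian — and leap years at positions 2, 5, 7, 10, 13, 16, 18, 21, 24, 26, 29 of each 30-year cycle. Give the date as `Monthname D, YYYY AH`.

Ramadan 23, 1292 AH

JDN of 15 Sha'ban 1297 AH = 2407920.
2407920 − 1735 = 2406185.
JDN 2406185 in the tabular Islamic calendar is Ramadan 23, 1292 AH.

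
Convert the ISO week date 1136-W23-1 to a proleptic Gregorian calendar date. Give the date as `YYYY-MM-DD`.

ISO week 1 of 1136 is the week containing the first Thursday of 1136.
Week 23, day 1 (Monday) lands on 1136-06-01.

1136-06-01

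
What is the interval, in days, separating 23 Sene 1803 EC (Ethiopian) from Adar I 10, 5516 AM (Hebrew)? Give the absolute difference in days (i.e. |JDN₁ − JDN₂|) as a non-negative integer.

20226

JDN of the first date = 2382693.
JDN of the second date = 2362467.
|2362467 − 2382693| = 20226.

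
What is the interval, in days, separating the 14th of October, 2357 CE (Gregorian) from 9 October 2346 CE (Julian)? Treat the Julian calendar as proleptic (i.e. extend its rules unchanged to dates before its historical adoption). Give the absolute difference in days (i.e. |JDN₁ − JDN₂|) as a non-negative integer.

First date → JDN 2582223; second date → JDN 2578216.
The interval is |2582223 − 2578216| = 4007 days.

4007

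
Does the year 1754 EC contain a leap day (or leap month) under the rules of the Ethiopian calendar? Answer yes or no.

no

1754 mod 4 = 2; in the Ethiopian calendar a year is leap when year mod 4 = 3, so it is a common year.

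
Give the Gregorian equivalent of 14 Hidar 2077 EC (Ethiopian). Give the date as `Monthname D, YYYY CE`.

November 23, 2084 CE

Julian Day Number of the source date = 2482553.
Converting JDN 2482553 to the Gregorian calendar gives 23 November 2084 CE.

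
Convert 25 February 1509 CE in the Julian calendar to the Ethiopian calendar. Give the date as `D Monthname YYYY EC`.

1 Megabit 1501 EC

The source date corresponds to 7 March 1509 in the proleptic Gregorian calendar (JDN 2272276).
That day falls on 1 Megabit 1501 EC in the Ethiopian calendar.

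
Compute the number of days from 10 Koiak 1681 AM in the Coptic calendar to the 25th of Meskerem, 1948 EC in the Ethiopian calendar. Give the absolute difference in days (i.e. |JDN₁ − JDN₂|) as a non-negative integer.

3362

First date → JDN 2438749; second date → JDN 2435387.
The interval is |2438749 − 2435387| = 3362 days.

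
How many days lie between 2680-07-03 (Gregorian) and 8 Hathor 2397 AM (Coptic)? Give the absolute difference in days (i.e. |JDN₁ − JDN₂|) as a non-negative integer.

JDN of the first date = 2700094.
JDN of the second date = 2700236.
|2700236 − 2700094| = 142.

142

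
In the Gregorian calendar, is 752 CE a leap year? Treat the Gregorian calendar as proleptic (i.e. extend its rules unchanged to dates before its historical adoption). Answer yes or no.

752 is divisible by 4 and not by 100, so it is a leap year.

yes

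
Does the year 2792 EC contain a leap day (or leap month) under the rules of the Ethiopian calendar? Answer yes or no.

no

2792 mod 4 = 0; in the Ethiopian calendar a year is leap when year mod 4 = 3, so it is a common year.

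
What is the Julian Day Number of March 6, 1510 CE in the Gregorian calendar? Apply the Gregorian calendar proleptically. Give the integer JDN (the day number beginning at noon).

JDN 2299161 is 15 October 1582 CE (Gregorian); the target day is −26521 days from there, so JDN = 2272640.

2272640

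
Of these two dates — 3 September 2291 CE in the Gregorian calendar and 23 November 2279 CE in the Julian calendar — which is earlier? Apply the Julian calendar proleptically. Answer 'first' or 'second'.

second

First date → JDN 2558076; second date → JDN 2553789.
JDN 2553789 < JDN 2558076, so the second date is earlier.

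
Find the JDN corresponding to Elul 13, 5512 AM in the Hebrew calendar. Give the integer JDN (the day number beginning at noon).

In the Gregorian calendar the same day is 23 August 1752.
JDN 2299161 is 15 October 1582 CE (Gregorian); the target day is +62039 days from there, so JDN = 2361200.

2361200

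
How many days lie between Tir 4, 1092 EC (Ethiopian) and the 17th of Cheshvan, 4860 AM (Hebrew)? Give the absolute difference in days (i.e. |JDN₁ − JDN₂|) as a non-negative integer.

57

JDN of the first date = 2122832.
JDN of the second date = 2122775.
|2122775 − 2122832| = 57.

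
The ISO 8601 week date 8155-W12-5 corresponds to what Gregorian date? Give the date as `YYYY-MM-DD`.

ISO week 1 of 8155 is the week containing the first Thursday of 8155.
Week 12, day 5 (Friday) lands on 8155-03-21.

8155-03-21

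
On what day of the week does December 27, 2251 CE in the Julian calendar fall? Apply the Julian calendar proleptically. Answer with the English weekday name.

This is JDN 2543596 (11 January 2252 Gregorian).
JDN 2543596 mod 7 = 6, and JDN 0 was a Monday, so this is a Sunday.

Sunday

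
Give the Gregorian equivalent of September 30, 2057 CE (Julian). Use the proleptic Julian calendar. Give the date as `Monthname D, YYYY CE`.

October 13, 2057 CE

For dates in this range the Gregorian date is 13 days ahead of the Julian.
30 September 2057 Julian + 13 days → 13 October 2057 Gregorian.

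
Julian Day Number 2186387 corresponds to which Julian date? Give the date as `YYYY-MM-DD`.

1274-01-01

JDN 2186387 is 8 January 1274 in the proleptic Gregorian calendar.
In the Julian calendar that day is 1274-01-01.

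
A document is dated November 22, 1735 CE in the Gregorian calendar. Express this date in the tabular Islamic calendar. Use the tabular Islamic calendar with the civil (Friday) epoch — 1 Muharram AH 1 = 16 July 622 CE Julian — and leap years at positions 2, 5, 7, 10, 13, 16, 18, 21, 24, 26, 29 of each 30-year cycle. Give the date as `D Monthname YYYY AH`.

6 Rajab 1148 AH

Both dates share Julian Day Number 2355081; in the tabular Islamic calendar that is 6 Rajab 1148 AH.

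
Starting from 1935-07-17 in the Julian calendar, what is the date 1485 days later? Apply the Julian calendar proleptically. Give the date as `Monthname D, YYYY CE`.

August 10, 1939 CE

Counting 1485 days forward from JDN 2428014 reaches JDN 2429499, which is August 10, 1939 CE.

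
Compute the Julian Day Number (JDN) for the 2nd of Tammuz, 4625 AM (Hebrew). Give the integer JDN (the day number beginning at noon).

2037179

Equivalently 3 July 865 (proleptic Gregorian).
JDN 2299161 is 15 October 1582 CE (Gregorian); the target day is −261982 days from there, so JDN = 2037179.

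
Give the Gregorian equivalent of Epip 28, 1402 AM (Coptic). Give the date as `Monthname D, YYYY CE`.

August 1, 1686 CE

Both dates share Julian Day Number 2337072; in the Gregorian calendar that is 1 August 1686 CE.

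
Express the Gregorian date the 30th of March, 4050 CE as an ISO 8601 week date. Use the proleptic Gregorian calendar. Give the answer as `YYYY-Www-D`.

4050-W13-3

The weekday is Wednesday (ISO weekday 3).
That Wednesday belongs to ISO week 13 of ISO year 4050.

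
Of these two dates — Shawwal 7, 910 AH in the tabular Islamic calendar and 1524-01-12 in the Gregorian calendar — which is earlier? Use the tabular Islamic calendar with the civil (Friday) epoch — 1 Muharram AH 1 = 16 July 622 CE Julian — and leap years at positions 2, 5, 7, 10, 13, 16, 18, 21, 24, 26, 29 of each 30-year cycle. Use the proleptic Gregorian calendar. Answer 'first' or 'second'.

First date → JDN 2270831; second date → JDN 2277700.
JDN 2270831 < JDN 2277700, so the first date is earlier.

first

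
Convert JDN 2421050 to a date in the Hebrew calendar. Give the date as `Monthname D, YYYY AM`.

The Gregorian equivalent of JDN 2421050 is 5 July 1916.
In the Hebrew calendar that day is Tammuz 4, 5676 AM.

Tammuz 4, 5676 AM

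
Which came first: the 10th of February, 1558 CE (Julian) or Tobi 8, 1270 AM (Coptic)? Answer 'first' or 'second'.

Converting both to JDN: 2290158 vs 2288659; the smaller is the second.

second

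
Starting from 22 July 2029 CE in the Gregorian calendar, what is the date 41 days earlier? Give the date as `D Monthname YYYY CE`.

11 June 2029 CE

The starting date is JDN 2462340; 2462340 − 41 = 2462299.
JDN 2462299 corresponds to 11 June 2029 CE.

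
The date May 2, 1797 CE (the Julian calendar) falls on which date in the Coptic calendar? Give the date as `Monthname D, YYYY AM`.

Pashons 7, 1513 AM

Both dates share Julian Day Number 2377534; in the Coptic calendar that is 7 Pashons 1513 AM.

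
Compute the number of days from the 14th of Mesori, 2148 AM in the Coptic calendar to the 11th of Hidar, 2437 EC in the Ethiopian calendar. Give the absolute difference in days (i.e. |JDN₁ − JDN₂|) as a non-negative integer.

4475

JDN of the first date = 2609565.
JDN of the second date = 2614040.
|2614040 − 2609565| = 4475.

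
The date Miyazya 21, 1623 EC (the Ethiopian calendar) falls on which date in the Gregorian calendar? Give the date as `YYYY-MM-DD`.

1631-04-26

Julian Day Number of the source date = 2316886.
Converting JDN 2316886 to the Gregorian calendar gives 26 April 1631 CE.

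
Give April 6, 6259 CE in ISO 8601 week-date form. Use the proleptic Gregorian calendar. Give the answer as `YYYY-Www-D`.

The weekday is Wednesday (ISO weekday 3).
That Wednesday belongs to ISO week 14 of ISO year 6259.

6259-W14-3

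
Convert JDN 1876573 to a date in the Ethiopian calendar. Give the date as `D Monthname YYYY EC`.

The proleptic Gregorian equivalent of JDN 1876573 is 12 October 425.
In the Ethiopian calendar that day is 14 Tikimt 418 EC.

14 Tikimt 418 EC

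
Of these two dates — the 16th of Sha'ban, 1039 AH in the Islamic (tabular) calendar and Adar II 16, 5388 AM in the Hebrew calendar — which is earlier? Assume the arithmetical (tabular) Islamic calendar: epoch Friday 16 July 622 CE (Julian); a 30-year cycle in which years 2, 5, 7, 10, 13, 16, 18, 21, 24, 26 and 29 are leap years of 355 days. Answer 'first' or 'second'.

second

First date → JDN 2316495; second date → JDN 2315755.
JDN 2315755 < JDN 2316495, so the second date is earlier.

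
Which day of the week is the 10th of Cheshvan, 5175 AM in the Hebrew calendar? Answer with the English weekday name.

Wednesday

In the proleptic Gregorian calendar this is 2 November 1414 (JDN 2237818).
2237818 ≡ 2 (mod 7); counting from Monday = 0 gives Wednesday.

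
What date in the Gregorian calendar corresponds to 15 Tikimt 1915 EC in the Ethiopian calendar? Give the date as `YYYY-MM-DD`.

Julian Day Number of the source date = 2423353.
Converting JDN 2423353 to the Gregorian calendar gives 25 October 1922 CE.

1922-10-25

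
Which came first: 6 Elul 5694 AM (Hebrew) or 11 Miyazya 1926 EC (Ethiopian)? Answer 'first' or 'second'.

second

Converting both to JDN: 2427667 vs 2427547; the smaller is the second.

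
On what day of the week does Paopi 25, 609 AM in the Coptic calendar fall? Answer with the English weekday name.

This is JDN 2047156 (26 October 892 Gregorian).
Since JDN mod 7 = 6 (0 = Monday), the day is Sunday.

Sunday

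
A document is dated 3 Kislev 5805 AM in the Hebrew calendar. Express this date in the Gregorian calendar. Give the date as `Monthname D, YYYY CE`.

Julian Day Number of the source date = 2467943.
Converting JDN 2467943 to the Gregorian calendar gives 23 November 2044 CE.

November 23, 2044 CE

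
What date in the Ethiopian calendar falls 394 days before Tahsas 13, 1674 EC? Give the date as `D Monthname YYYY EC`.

Counting 394 days back from JDN 2335386 reaches JDN 2334992, which is 14 Hidar 1673 EC.

14 Hidar 1673 EC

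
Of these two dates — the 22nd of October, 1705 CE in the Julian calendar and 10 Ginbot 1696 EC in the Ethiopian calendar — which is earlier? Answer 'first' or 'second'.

second

Converting both to JDN: 2344104 vs 2343569; the smaller is the second.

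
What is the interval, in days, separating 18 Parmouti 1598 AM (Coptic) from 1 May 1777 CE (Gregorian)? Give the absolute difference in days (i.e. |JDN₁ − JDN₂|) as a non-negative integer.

JDN of the first date = 2408561.
JDN of the second date = 2370217.
|2370217 − 2408561| = 38344.

38344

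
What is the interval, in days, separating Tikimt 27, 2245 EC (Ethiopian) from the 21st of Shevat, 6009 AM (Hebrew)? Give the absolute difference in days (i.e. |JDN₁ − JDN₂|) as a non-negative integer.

First date → JDN 2543898; second date → JDN 2542525.
The interval is |2543898 − 2542525| = 1373 days.

1373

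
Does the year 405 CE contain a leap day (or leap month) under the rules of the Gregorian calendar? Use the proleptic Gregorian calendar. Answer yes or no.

405 is not divisible by 4, so it is a common year.

no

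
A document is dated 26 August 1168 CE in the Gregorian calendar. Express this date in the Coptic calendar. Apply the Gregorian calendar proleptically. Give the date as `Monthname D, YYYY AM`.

Mesori 26, 884 AM

Both dates share Julian Day Number 2147901; in the Coptic calendar that is 26 Mesori 884 AM.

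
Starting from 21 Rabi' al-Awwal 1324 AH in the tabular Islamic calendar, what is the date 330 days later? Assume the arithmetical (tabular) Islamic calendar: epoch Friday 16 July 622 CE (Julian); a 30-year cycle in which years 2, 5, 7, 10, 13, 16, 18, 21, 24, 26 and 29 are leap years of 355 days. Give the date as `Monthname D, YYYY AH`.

The starting date is JDN 2417346; 2417346 + 330 = 2417676.
JDN 2417676 corresponds to Safar 26, 1325 AH.

Safar 26, 1325 AH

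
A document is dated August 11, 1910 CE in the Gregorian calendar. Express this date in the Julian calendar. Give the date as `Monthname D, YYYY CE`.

At this point the Julian calendar is 13 days behind the Gregorian.
11 August 1910 Gregorian − 13 days → 29 July 1910 Julian.

July 29, 1910 CE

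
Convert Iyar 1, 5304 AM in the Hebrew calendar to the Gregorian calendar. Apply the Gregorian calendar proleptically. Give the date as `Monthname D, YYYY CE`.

Both dates share Julian Day Number 2285118; in the Gregorian calendar that is 4 May 1544 CE.

May 4, 1544 CE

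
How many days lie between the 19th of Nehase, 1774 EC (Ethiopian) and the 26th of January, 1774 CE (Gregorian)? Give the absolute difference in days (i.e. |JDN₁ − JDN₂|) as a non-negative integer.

First date → JDN 2372157; second date → JDN 2369026.
The interval is |2372157 − 2369026| = 3131 days.

3131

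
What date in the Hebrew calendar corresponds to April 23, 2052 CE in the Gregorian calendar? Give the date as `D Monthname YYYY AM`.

24 Nisan 5812 AM

Both dates share Julian Day Number 2470651; in the Hebrew calendar that is 24 Nisan 5812 AM.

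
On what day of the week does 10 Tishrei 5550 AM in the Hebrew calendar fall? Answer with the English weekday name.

Equivalently 30 September 1789 Gregorian, JDN 2374752.
JDN 2374752 mod 7 = 2, and JDN 0 was a Monday, so this is a Wednesday.

Wednesday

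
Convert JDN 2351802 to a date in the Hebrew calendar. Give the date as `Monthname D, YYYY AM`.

JDN 2351802 is 30 November 1726 in the Gregorian calendar.
In the Hebrew calendar that day is Kislev 6, 5487 AM.

Kislev 6, 5487 AM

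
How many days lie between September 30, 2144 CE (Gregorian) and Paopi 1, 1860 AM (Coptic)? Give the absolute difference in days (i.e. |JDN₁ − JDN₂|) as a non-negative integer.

353

JDN of the first date = 2504413.
JDN of the second date = 2504060.
|2504060 − 2504413| = 353.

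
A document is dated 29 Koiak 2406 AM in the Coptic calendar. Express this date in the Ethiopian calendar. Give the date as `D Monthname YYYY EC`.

29 Tahsas 2682 EC

The source date corresponds to 12 January 2690 in the Gregorian calendar (JDN 2703574).
That day falls on 29 Tahsas 2682 EC in the Ethiopian calendar.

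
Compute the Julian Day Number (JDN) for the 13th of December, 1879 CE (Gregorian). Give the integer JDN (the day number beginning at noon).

JDN 2299161 is 15 October 1582 CE (Gregorian); the target day is +108536 days from there, so JDN = 2407697.

2407697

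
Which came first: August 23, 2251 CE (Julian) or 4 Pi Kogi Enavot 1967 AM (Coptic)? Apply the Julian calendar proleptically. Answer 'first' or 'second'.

First date → JDN 2543470; second date → JDN 2543474.
JDN 2543470 < JDN 2543474, so the first date is earlier.

first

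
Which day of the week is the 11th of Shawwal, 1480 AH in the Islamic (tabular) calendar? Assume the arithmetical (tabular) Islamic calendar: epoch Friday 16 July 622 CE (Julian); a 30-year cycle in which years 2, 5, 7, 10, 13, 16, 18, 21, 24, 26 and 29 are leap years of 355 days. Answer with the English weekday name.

Friday

Equivalently 5 April 2058 Gregorian, JDN 2472824.
2472824 ≡ 4 (mod 7); counting from Monday = 0 gives Friday.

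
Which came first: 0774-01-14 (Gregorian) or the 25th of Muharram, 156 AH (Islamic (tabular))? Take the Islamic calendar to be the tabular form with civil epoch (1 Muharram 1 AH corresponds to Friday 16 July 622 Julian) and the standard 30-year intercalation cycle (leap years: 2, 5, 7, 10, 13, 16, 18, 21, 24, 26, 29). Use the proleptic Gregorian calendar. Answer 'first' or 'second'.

second

The two dates have Julian Day Numbers 2003771 and 2003391 respectively.
Since 2003391 < 2003771, the second date comes first.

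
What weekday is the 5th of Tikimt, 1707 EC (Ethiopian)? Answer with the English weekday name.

Equivalently 13 October 1714 Gregorian, JDN 2347371.
2347371 ≡ 5 (mod 7); counting from Monday = 0 gives Saturday.

Saturday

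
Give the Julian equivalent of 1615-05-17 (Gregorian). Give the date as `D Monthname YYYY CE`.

7 May 1615 CE

The Julian–Gregorian offset here is 10 days (Julian trailing).
17 May 1615 Gregorian − 10 days → 7 May 1615 Julian.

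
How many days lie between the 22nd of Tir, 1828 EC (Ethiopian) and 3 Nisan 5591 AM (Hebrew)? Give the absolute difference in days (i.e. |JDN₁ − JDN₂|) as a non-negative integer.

JDN of the first date = 2391674.
JDN of the second date = 2389894.
|2389894 − 2391674| = 1780.

1780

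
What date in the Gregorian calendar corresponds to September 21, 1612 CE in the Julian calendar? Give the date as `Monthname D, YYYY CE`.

For dates in this range the Gregorian date is 10 days ahead of the Julian.
21 September 1612 Julian + 10 days → 1 October 1612 Gregorian.

October 1, 1612 CE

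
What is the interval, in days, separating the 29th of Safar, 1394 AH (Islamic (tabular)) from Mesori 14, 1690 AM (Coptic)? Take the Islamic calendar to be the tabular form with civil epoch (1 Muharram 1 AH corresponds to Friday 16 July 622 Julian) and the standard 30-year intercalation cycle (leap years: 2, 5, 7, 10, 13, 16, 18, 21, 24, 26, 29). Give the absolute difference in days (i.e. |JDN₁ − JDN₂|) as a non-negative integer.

149

First date → JDN 2442131; second date → JDN 2442280.
The interval is |2442131 − 2442280| = 149 days.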